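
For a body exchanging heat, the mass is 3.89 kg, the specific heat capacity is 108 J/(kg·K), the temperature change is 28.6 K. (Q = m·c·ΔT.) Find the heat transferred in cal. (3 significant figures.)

Directly: Q = mcΔT.
m = 3.89 kg; c = 108 J/(kg·K); ΔT = 28.6 K.
Q = 12015 J
12015 J × (1 cal / 4.184 J) = 2872 cal

2870 cal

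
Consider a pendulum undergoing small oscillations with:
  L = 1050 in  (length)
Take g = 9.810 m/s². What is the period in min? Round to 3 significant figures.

Directly: T = 2π√(L/g).
L = 1050 in = 26.67 m; g = 9.810 m/s².
T = 10.36 s
10.36 s × (1 min / 60.00 s) = 0.1727 min

0.173 min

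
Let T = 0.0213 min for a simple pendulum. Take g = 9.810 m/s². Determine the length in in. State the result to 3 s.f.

16.0 in

Rearranging: L = g·(T/2π)².
T = 0.0213 min = 1.278 s; g = 9.810 m/s².
L = 0.4059 m
0.4059 m × (1 in / 0.02540 m) = 15.98 in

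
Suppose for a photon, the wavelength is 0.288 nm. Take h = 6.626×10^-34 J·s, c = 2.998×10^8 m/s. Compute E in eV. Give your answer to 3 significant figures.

4310 eV

Directly: E = hc/λ.
λ = 0.288 nm = 2.880×10^-10 m; h = 6.626×10^-34 J·s; c = 2.998×10^8 m/s.
E = 6.897×10^-16 J
6.897×10^-16 J × (1 eV / 1.602×10^-19 J) = 4305 eV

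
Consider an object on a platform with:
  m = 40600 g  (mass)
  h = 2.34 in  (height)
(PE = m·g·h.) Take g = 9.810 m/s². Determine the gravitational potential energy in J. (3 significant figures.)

23.7 J

Directly: PE = mgh.
m = 40600 g = 40.60 kg; h = 2.34 in = 0.05944 m; g = 9.810 m/s².
PE = 23.67 J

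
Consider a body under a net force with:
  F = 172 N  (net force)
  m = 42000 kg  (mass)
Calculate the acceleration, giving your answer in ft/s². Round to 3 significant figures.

0.0134 ft/s²

From Newton's second law: a = F/m.
F = 172 N; m = 42000 kg.
a = 0.004095 m/s²
0.004095 m/s² × (1 ft/s² / 0.3048 m/s²) = 0.01344 ft/s²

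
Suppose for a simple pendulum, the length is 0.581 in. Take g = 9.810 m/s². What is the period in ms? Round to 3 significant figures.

T is given directly by: T = 2π√(L/g).
L = 0.581 in = 0.01476 m; g = 9.810 m/s².
T = 0.2437 s
0.2437 s × (1 ms / 0.001000 s) = 243.7 ms

244 ms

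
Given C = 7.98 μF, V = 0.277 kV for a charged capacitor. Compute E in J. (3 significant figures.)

Directly: E = ½CV².
C = 7.98 μF = 7.980×10^-6 F; V = 0.277 kV = 277.0 V.
E = 0.3061 J

0.306 J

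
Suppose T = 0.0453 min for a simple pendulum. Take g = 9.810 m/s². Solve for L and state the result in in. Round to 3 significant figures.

72.3 in

Rearranging: L = g·(T/2π)².
T = 0.0453 min = 2.718 s; g = 9.810 m/s².
L = 1.836 m
1.836 m × (1 in / 0.02540 m) = 72.27 in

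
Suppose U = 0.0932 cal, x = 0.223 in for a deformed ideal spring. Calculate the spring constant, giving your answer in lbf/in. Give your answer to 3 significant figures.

139 lbf/in

Rearranging: k = 2U/x².
U = 0.0932 cal = 0.3899 J; x = 0.223 in = 0.005664 m.
k = 24309 N/m
24309 N/m × (1 lbf/in / 175.1 N/m) = 138.8 lbf/in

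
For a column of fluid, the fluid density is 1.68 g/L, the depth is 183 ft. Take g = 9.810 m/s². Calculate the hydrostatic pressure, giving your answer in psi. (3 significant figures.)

0.133 psi

Directly: P = ρgh.
ρ = 1.68 g/L = 1.680 kg/m³; h = 183 ft = 55.78 m; g = 9.810 m/s².
P = 919.3 Pa  (the unit combination reduces to kg/(m·s²) = Pa)
919.3 Pa × (1 psi / 6895 Pa) = 0.1333 psi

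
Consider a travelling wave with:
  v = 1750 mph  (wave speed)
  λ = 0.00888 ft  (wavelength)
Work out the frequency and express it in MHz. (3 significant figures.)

0.289 MHz

Rearranging v = f·λ for f: f = v/λ.
v = 1750 mph = 782.3 m/s; λ = 0.00888 ft = 0.002707 m.
f = 2.890×10^5 Hz
2.890×10^5 Hz × (1 MHz / 1.000×10^6 Hz) = 0.2890 MHz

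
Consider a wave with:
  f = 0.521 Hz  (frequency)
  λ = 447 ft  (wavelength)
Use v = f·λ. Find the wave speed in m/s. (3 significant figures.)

71.0 m/s

Directly: v = fλ.
f = 0.521 Hz; λ = 447 ft = 136.2 m.
v = 70.98 m/s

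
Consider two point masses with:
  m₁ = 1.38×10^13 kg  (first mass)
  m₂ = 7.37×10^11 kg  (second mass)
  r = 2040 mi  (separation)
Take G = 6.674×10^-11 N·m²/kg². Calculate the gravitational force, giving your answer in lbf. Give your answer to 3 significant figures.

Directly: F = Gm₁m₂/r².
m₁ = 1.38×10^13 kg; m₂ = 7.37×10^11 kg; r = 2040 mi = 3.283×10^6 m; G = 6.674×10^-11 N·m²/kg².
F = 62.98 N
62.98 N × (1 lbf / 4.448 N) = 14.16 lbf

14.2 lbf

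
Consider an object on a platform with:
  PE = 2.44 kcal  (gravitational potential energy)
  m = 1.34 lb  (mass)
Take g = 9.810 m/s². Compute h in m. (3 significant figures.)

1710 m

Rearranging: h = PE/(m·g).
PE = 2.44 kcal = 10209 J; m = 1.34 lb = 0.6078 kg; g = 9.810 m/s².
h = 1712 m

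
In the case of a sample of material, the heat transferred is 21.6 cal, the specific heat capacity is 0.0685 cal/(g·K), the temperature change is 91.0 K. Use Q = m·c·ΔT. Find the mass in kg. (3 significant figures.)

Solving Q = m·c·ΔT for m: m = Q/(c·ΔT).
Q = 21.6 cal = 90.37 J; c = 0.0685 cal/(g·K) = 286.6 J/(kg·K); ΔT = 91.0 K.
m = 0.003465 kg

0.00347 kg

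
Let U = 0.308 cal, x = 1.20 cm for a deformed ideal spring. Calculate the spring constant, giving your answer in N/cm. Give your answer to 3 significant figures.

179 N/cm

Rearranging: k = 2U/x².
U = 0.308 cal = 1.289 J; x = 1.20 cm = 0.01200 m.
k = 17898 N/m
17898 N/m × (1 N/cm / 100.0 N/m) = 179.0 N/cm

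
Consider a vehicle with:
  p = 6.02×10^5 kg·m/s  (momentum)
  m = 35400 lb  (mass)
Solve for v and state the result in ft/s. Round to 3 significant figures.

123 ft/s

Solving p = m·v for v: v = p/m.
p = 6.02×10^5 kg·m/s; m = 35400 lb = 16057 kg.
v = 37.49 m/s
37.49 m/s × (1 ft/s / 0.3048 m/s) = 123.0 ft/s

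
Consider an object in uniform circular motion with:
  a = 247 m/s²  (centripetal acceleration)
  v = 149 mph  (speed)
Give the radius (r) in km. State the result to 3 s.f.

0.0180 km

Solving a = v²/r for r: r = v²/a.
a = 247 m/s²; v = 149 mph = 66.61 m/s.
r = 17.96 m
17.96 m × (1 km / 1000 m) = 0.01796 km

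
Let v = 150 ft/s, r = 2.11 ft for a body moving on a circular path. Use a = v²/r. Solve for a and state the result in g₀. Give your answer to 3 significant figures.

331 g₀

a is given directly by: a = v²/r.
v = 150 ft/s = 45.72 m/s; r = 2.11 ft = 0.6431 m.
a = 3250 m/s²
3250 m/s² × (1 g₀ / 9.807 m/s²) = 331.4 g₀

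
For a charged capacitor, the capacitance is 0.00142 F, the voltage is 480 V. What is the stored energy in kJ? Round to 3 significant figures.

E is given directly by: E = ½CV².
C = 0.00142 F; V = 480 V.
E = 163.6 J
163.6 J × (1 kJ / 1000 J) = 0.1636 kJ

0.164 kJ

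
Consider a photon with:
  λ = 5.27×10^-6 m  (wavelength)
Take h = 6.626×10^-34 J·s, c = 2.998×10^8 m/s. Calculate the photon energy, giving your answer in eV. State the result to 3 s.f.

Directly: E = hc/λ.
λ = 5.27×10^-6 m; h = 6.626×10^-34 J·s; c = 2.998×10^8 m/s.
E = 3.769×10^-20 J  (the unit combination reduces to kg·m²/s² = J)
3.769×10^-20 J × (1 eV / 1.602×10^-19 J) = 0.2353 eV

0.235 eV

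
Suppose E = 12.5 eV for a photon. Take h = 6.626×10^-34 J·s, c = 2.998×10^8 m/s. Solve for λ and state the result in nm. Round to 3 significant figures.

Solving E = h·c/λ for λ: λ = hc/E.
E = 12.5 eV = 2.003×10^-18 J; h = 6.626×10^-34 J·s; c = 2.998×10^8 m/s.
λ = 9.919×10^-8 m
9.919×10^-8 m × (1 nm / 1.000×10^-9 m) = 99.19 nm

99.2 nm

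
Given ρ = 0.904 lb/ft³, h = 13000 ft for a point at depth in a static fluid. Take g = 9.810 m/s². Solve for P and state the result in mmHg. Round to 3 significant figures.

Directly: P = ρgh.
ρ = 0.904 lb/ft³ = 14.48 kg/m³; h = 13000 ft = 3962 m; g = 9.810 m/s².
P = 5.629×10^5 Pa  (the unit combination reduces to kg/(m·s²) = Pa)
5.629×10^5 Pa × (1 mmHg / 133.3 Pa) = 4222 mmHg

4220 mmHg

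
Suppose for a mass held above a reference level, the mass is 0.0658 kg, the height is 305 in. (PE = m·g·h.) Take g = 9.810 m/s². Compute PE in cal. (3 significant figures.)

1.20 cal

PE is given directly by: PE = mgh.
m = 0.0658 kg; h = 305 in = 7.747 m; g = 9.810 m/s².
PE = 5.001 J  (the unit combination reduces to kg·m²/s² = J)
5.001 J × (1 cal / 4.184 J) = 1.195 cal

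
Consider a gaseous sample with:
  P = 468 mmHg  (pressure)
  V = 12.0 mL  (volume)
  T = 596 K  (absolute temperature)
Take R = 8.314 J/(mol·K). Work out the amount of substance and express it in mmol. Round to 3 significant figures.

From the ideal-gas law: n = PV/(RT).
P = 468 mmHg = 62395 Pa; V = 12.0 mL = 1.200×10^-5 m³; T = 596 K; R = 8.314 J/(mol·K).
n = 1.511×10^-4 mol
1.511×10^-4 mol × (1 mmol / 0.001000 mol) = 0.1511 mmol

0.151 mmol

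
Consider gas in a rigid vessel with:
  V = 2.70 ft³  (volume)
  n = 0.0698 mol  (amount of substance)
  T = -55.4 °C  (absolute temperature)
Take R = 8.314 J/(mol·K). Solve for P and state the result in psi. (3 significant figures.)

0.240 psi

Directly: P = nRT/V.
V = 2.70 ft³ = 0.07646 m³; n = 0.0698 mol; T = -55.4 °C = 217.7 K; R = 8.314 J/(mol·K).
P = 1653 Pa  (the unit combination reduces to kg/(m·s²) = Pa)
1653 Pa × (1 psi / 6895 Pa) = 0.2397 psi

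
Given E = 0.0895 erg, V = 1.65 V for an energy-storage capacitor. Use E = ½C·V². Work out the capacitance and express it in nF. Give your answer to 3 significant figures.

Rearranging E = ½C·V² for C: C = 2E/V².
E = 0.0895 erg = 8.950×10^-9 J; V = 1.65 V.
C = 6.575×10^-9 F
6.575×10^-9 F × (1 nF / 1.000×10^-9 F) = 6.575 nF

6.57 nF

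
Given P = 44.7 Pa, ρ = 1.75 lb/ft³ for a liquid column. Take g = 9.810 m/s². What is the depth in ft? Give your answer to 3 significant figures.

Rearranging: h = P/(ρ·g).
P = 44.7 Pa; ρ = 1.75 lb/ft³ = 28.03 kg/m³; g = 9.810 m/s².
h = 0.1625 m
0.1625 m × (1 ft / 0.3048 m) = 0.5333 ft

0.533 ft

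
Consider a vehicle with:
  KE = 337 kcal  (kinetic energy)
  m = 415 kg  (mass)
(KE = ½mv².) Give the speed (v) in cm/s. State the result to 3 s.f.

8240 cm/s

Rearranging: v = √(2·KE/m).
KE = 337 kcal = 1.410×10^6 J; m = 415 kg.
v = 82.43 m/s
82.43 m/s × (1 cm/s / 0.01000 m/s) = 8243 cm/s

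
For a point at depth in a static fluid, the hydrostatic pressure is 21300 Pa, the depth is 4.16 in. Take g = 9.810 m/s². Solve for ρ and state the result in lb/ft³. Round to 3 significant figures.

Rearranging P = ρ·g·h for ρ: ρ = P/(g·h).
P = 21300 Pa; h = 4.16 in = 0.1057 m; g = 9.810 m/s².
ρ = 20549 kg/m³
20549 kg/m³ × (1 lb/ft³ / 16.02 kg/m³) = 1283 lb/ft³

1280 lb/ft³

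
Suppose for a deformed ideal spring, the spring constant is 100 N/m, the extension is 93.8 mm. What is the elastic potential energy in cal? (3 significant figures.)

U is given directly by: U = ½kx².
k = 100 N/m; x = 93.8 mm = 0.09380 m.
U = 0.4399 J
0.4399 J × (1 cal / 4.184 J) = 0.1051 cal

0.105 cal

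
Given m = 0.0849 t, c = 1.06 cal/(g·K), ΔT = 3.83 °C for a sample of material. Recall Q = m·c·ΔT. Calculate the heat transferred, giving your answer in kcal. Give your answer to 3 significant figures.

345 kcal

Q is given directly by: Q = mcΔT.
m = 0.0849 t = 84.90 kg; c = 1.06 cal/(g·K) = 4435 J/(kg·K); ΔT = 3.83 °C = 3.830 K.
Q = 1.442×10^6 J  (the unit combination reduces to kg·m²/s² = J)
1.442×10^6 J × (1 kcal / 4184 J) = 344.7 kcal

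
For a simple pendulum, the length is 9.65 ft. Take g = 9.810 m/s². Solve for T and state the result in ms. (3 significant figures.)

3440 ms

T is given directly by: T = 2π√(L/g).
L = 9.65 ft = 2.941 m; g = 9.810 m/s².
T = 3.440 s
3.440 s × (1 ms / 0.001000 s) = 3440 ms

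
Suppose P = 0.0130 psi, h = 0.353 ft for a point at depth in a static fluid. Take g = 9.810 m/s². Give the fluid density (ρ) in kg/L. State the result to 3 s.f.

0.0849 kg/L

Solving P = ρ·g·h for ρ: ρ = P/(g·h).
P = 0.0130 psi = 89.63 Pa; h = 0.353 ft = 0.1076 m; g = 9.810 m/s².
ρ = 84.92 kg/m³
84.92 kg/m³ × (1 kg/L / 1000 kg/m³) = 0.08492 kg/L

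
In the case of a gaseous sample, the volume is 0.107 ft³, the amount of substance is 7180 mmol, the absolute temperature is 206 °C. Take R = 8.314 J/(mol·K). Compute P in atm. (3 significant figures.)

93.2 atm

P is given directly by: P = nRT/V.
V = 0.107 ft³ = 0.003030 m³; n = 7180 mmol = 7.180 mol; T = 206 °C = 479.1 K; R = 8.314 J/(mol·K).
P = 9.440×10^6 Pa
9.440×10^6 Pa × (1 atm / 1.013×10^5 Pa) = 93.17 atm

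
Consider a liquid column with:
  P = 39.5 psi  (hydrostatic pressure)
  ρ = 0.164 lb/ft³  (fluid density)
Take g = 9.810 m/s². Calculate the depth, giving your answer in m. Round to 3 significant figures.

Solving P = ρ·g·h for h: h = P/(ρ·g).
P = 39.5 psi = 2.723×10^5 Pa; ρ = 0.164 lb/ft³ = 2.627 kg/m³; g = 9.810 m/s².
h = 10568 m

10600 m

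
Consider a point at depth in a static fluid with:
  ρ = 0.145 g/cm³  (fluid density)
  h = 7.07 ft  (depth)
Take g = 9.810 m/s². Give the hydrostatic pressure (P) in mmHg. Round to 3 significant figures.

Directly: P = ρgh.
ρ = 0.145 g/cm³ = 145.0 kg/m³; h = 7.07 ft = 2.155 m; g = 9.810 m/s².
P = 3065 Pa  (the unit combination reduces to kg/(m·s²) = Pa)
3065 Pa × (1 mmHg / 133.3 Pa) = 22.99 mmHg

23.0 mmHg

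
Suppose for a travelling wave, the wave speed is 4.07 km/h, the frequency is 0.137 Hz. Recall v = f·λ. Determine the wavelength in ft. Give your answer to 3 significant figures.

27.1 ft

Solving v = f·λ for λ: λ = v/f.
v = 4.07 km/h = 1.131 m/s; f = 0.137 Hz.
λ = 8.252 m
8.252 m × (1 ft / 0.3048 m) = 27.07 ft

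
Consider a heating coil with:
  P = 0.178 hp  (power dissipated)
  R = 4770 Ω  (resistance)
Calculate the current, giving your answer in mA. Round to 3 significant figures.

Solving P = I²R for I: I = √(P/R).
P = 0.178 hp = 132.7 W; R = 4770 Ω.
I = 0.1668 A
0.1668 A × (1 mA / 0.001000 A) = 166.8 mA

167 mA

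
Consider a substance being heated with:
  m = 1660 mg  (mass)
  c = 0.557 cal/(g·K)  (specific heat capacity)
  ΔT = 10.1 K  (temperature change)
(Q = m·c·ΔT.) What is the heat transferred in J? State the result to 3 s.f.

Directly: Q = mcΔT.
m = 1660 mg = 0.001660 kg; c = 0.557 cal/(g·K) = 2330 J/(kg·K); ΔT = 10.1 K.
Q = 39.07 J

39.1 J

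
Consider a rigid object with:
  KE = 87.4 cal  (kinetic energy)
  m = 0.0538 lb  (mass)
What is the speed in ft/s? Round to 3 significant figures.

Solving KE = ½mv² for v: v = √(2·KE/m).
KE = 87.4 cal = 365.7 J; m = 0.0538 lb = 0.02440 kg.
v = 173.1 m/s
173.1 m/s × (1 ft/s / 0.3048 m/s) = 568.0 ft/s

568 ft/s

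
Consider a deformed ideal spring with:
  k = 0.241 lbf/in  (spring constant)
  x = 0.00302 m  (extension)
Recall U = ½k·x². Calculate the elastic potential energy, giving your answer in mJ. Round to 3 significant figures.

0.192 mJ

U is given directly by: U = ½kx².
k = 0.241 lbf/in = 42.21 N/m; x = 0.00302 m.
U = 1.925×10^-4 J
1.925×10^-4 J × (1 mJ / 0.001000 J) = 0.1925 mJ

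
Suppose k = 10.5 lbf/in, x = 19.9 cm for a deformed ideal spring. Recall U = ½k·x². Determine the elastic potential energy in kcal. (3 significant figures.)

U is given directly by: U = ½kx².
k = 10.5 lbf/in = 1839 N/m; x = 19.9 cm = 0.1990 m.
U = 36.41 J
36.41 J × (1 kcal / 4184 J) = 0.008702 kcal

0.00870 kcal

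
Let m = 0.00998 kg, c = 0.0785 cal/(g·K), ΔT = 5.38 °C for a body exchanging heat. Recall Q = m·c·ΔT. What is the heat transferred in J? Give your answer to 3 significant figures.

17.6 J

Q is given directly by: Q = mcΔT.
m = 0.00998 kg; c = 0.0785 cal/(g·K) = 328.4 J/(kg·K); ΔT = 5.38 °C = 5.380 K.
Q = 17.63 J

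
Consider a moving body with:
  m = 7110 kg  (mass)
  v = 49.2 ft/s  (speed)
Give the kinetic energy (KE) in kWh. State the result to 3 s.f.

0.222 kWh

KE is given directly by: KE = ½mv².
m = 7110 kg; v = 49.2 ft/s = 15.00 m/s.
KE = 7.995×10^5 J
7.995×10^5 J × (1 kWh / 3.600×10^6 J) = 0.2221 kWh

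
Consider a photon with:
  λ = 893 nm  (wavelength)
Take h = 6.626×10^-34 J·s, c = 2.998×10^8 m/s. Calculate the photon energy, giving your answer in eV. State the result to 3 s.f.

1.39 eV

Directly: E = hc/λ.
λ = 893 nm = 8.930×10^-7 m; h = 6.626×10^-34 J·s; c = 2.998×10^8 m/s.
E = 2.224×10^-19 J
2.224×10^-19 J × (1 eV / 1.602×10^-19 J) = 1.388 eV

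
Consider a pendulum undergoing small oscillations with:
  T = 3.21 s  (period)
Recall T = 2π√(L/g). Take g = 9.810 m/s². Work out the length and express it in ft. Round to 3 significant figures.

Rearranging T = 2π√(L/g) for L: L = g·(T/2π)².
T = 3.21 s; g = 9.810 m/s².
L = 2.560 m
2.560 m × (1 ft / 0.3048 m) = 8.400 ft

8.40 ft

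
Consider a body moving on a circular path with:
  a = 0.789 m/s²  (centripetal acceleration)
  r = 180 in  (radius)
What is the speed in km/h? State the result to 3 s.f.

6.84 km/h

Rearranging: v = √(a·r).
a = 0.789 m/s²; r = 180 in = 4.572 m.
v = 1.899 m/s
1.899 m/s × (1 km/h / 0.2778 m/s) = 6.837 km/h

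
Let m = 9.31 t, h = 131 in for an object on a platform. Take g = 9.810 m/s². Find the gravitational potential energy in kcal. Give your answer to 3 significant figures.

Directly: PE = mgh.
m = 9.31 t = 9310 kg; h = 131 in = 3.327 m; g = 9.810 m/s².
PE = 3.039×10^5 J
3.039×10^5 J × (1 kcal / 4184 J) = 72.63 kcal

72.6 kcal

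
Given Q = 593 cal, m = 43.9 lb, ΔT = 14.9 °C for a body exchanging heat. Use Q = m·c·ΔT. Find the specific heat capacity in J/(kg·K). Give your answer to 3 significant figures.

Solving Q = m·c·ΔT for c: c = Q/(m·ΔT).
Q = 593 cal = 2481 J; m = 43.9 lb = 19.91 kg; ΔT = 14.9 °C = 14.90 K.
c = 8.362 J/(kg·K)

8.36 J/(kg·K)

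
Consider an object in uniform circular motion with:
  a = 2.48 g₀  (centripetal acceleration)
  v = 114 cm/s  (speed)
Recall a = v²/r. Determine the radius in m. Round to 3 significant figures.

Rearranging: r = v²/a.
a = 2.48 g₀ = 24.32 m/s²; v = 114 cm/s = 1.140 m/s.
r = 0.05344 m

0.0534 m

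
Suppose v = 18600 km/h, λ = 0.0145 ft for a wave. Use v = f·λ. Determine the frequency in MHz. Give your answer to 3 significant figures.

1.17 MHz

Rearranging: f = v/λ.
v = 18600 km/h = 5167 m/s; λ = 0.0145 ft = 0.004420 m.
f = 1.169×10^6 Hz
1.169×10^6 Hz × (1 MHz / 1.000×10^6 Hz) = 1.169 MHz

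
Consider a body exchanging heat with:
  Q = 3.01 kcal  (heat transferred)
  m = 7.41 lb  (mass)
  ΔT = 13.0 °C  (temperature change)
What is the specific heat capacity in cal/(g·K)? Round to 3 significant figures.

0.0689 cal/(g·K)

Rearranging: c = Q/(m·ΔT).
Q = 3.01 kcal = 12594 J; m = 7.41 lb = 3.361 kg; ΔT = 13.0 °C = 13.00 K.
c = 288.2 J/(kg·K)
288.2 J/(kg·K) × (1 cal/(g·K) / 4184 J/(kg·K)) = 0.06889 cal/(g·K)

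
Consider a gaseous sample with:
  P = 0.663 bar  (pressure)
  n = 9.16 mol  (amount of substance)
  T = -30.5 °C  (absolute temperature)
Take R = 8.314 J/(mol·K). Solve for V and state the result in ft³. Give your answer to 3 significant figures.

9.84 ft³

From the ideal-gas law: V = nRT/P.
P = 0.663 bar = 66300 Pa; n = 9.16 mol; T = -30.5 °C = 242.6 K; R = 8.314 J/(mol·K).
V = 0.2787 m³
0.2787 m³ × (1 ft³ / 0.02832 m³) = 9.843 ft³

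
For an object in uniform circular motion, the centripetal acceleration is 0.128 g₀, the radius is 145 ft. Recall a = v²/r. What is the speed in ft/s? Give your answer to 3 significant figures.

Rearranging a = v²/r for v: v = √(a·r).
a = 0.128 g₀ = 1.255 m/s²; r = 145 ft = 44.20 m.
v = 7.448 m/s
7.448 m/s × (1 ft/s / 0.3048 m/s) = 24.44 ft/s

24.4 ft/s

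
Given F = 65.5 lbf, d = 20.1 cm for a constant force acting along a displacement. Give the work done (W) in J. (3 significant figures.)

58.6 J

Directly: W = F·d.
F = 65.5 lbf = 291.4 N; d = 20.1 cm = 0.2010 m.
W = 58.56 J  (the unit combination reduces to kg·m²/s² = J)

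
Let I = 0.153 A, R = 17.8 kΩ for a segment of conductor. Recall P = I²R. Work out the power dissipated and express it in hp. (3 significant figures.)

Directly: P = I²R.
I = 0.153 A; R = 17.8 kΩ = 17800 Ω.
P = 416.7 W  (the unit combination reduces to kg·m²/s³ = W)
416.7 W × (1 hp / 745.7 W) = 0.5588 hp

0.559 hp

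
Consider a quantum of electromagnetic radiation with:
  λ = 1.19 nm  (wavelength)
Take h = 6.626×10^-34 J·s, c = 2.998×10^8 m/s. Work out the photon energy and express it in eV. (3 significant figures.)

1040 eV

Directly: E = hc/λ.
λ = 1.19 nm = 1.190×10^-9 m; h = 6.626×10^-34 J·s; c = 2.998×10^8 m/s.
E = 1.669×10^-16 J  (the unit combination reduces to kg·m²/s² = J)
1.669×10^-16 J × (1 eV / 1.602×10^-19 J) = 1042 eV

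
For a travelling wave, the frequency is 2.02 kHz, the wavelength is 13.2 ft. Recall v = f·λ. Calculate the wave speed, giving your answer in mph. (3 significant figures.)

18200 mph

v is given directly by: v = fλ.
f = 2.02 kHz = 2020 Hz; λ = 13.2 ft = 4.023 m.
v = 8127 m/s
8127 m/s × (1 mph / 0.4470 m/s) = 18180 mph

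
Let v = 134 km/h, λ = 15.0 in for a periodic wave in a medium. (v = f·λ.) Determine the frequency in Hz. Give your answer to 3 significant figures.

Rearranging v = f·λ for f: f = v/λ.
v = 134 km/h = 37.22 m/s; λ = 15.0 in = 0.3810 m.
f = 97.70 Hz

97.7 Hz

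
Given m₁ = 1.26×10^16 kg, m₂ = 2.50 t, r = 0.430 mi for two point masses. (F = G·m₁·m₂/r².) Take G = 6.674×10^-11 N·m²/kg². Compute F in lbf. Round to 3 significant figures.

F is given directly by: F = Gm₁m₂/r².
m₁ = 1.26×10^16 kg; m₂ = 2.50 t = 2500 kg; r = 0.430 mi = 692.0 m; G = 6.674×10^-11 N·m²/kg².
F = 4390 N
4390 N × (1 lbf / 4.448 N) = 986.9 lbf

987 lbf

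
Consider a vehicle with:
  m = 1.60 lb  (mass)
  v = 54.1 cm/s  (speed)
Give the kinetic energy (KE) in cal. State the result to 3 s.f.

Directly: KE = ½mv².
m = 1.60 lb = 0.7257 kg; v = 54.1 cm/s = 0.5410 m/s.
KE = 0.1062 J  (the unit combination reduces to kg·m²/s² = J)
0.1062 J × (1 cal / 4.184 J) = 0.02538 cal

0.0254 cal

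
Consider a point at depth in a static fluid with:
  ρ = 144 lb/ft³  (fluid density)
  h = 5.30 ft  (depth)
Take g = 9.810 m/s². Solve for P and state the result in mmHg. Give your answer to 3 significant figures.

274 mmHg

Directly: P = ρgh.
ρ = 144 lb/ft³ = 2307 kg/m³; h = 5.30 ft = 1.615 m; g = 9.810 m/s².
P = 36555 Pa  (the unit combination reduces to kg/(m·s²) = Pa)
36555 Pa × (1 mmHg / 133.3 Pa) = 274.2 mmHg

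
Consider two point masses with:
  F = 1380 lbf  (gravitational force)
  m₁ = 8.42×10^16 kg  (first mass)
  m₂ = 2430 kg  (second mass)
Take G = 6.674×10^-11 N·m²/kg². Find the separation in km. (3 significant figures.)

1.49 km

From Newton's law of gravitation: r = √(G·m₁m₂/F).
F = 1380 lbf = 6139 N; m₁ = 8.42×10^16 kg; m₂ = 2430 kg; G = 6.674×10^-11 N·m²/kg².
r = 1491 m
1491 m × (1 km / 1000 m) = 1.491 km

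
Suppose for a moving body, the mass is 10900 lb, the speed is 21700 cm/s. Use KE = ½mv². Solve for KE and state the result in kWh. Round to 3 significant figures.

Directly: KE = ½mv².
m = 10900 lb = 4944 kg; v = 21700 cm/s = 217.0 m/s.
KE = 1.164×10^8 J
1.164×10^8 J × (1 kWh / 3.600×10^6 J) = 32.34 kWh

32.3 kWh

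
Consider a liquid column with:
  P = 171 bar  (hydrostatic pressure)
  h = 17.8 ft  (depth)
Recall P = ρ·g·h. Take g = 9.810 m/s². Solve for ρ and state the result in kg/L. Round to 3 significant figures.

321 kg/L

Solving P = ρ·g·h for ρ: ρ = P/(g·h).
P = 171 bar = 1.710×10^7 Pa; h = 17.8 ft = 5.425 m; g = 9.810 m/s².
ρ = 3.213×10^5 kg/m³
3.213×10^5 kg/m³ × (1 kg/L / 1000 kg/m³) = 321.3 kg/L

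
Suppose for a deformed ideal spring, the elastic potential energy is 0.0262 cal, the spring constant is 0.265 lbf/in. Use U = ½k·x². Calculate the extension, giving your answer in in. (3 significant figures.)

Rearranging: x = √(2U/k).
U = 0.0262 cal = 0.1096 J; k = 0.265 lbf/in = 46.41 N/m.
x = 0.06873 m
0.06873 m × (1 in / 0.02540 m) = 2.706 in

2.71 in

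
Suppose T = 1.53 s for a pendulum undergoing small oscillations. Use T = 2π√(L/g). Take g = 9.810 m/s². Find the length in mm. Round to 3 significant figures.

582 mm

Rearranging T = 2π√(L/g) for L: L = g·(T/2π)².
T = 1.53 s; g = 9.810 m/s².
L = 0.5817 m
0.5817 m × (1 mm / 0.001000 m) = 581.7 mm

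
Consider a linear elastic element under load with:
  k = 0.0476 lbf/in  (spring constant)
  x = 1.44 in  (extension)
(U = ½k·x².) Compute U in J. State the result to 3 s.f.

Directly: U = ½kx².
k = 0.0476 lbf/in = 8.336 N/m; x = 1.44 in = 0.03658 m.
U = 0.005576 J

0.00558 J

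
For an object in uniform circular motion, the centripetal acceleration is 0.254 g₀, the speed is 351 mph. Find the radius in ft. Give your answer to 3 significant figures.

Solving a = v²/r for r: r = v²/a.
a = 0.254 g₀ = 2.491 m/s²; v = 351 mph = 156.9 m/s.
r = 9884 m
9884 m × (1 ft / 0.3048 m) = 32429 ft

32400 ft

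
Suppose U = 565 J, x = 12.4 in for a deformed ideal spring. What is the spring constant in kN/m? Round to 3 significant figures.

Rearranging: k = 2U/x².
U = 565 J; x = 12.4 in = 0.3150 m.
k = 11391 N/m
11391 N/m × (1 kN/m / 1000 N/m) = 11.39 kN/m

11.4 kN/m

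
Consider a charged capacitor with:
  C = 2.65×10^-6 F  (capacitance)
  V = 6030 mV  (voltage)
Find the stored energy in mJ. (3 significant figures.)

E is given directly by: E = ½CV².
C = 2.65×10^-6 F; V = 6030 mV = 6.030 V.
E = 4.818×10^-5 J  (the unit combination reduces to kg·m²/s² = J)
4.818×10^-5 J × (1 mJ / 0.001000 J) = 0.04818 mJ

0.0482 mJ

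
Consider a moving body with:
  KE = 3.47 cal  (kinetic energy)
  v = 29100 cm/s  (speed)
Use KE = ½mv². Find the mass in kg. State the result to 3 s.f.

Solving KE = ½mv² for m: m = 2·KE/v².
KE = 3.47 cal = 14.52 J; v = 29100 cm/s = 291.0 m/s.
m = 3.429×10^-4 kg

3.43×10^-4 kg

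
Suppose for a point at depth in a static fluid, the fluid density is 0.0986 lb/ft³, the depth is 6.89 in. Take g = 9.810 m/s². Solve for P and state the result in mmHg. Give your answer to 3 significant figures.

P is given directly by: P = ρgh.
ρ = 0.0986 lb/ft³ = 1.579 kg/m³; h = 6.89 in = 0.1750 m; g = 9.810 m/s².
P = 2.712 Pa
2.712 Pa × (1 mmHg / 133.3 Pa) = 0.02034 mmHg

0.0203 mmHg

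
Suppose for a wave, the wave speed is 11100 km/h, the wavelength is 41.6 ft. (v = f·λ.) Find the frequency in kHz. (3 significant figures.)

Rearranging: f = v/λ.
v = 11100 km/h = 3083 m/s; λ = 41.6 ft = 12.68 m.
f = 243.2 Hz
243.2 Hz × (1 kHz / 1000 Hz) = 0.2432 kHz

0.243 kHz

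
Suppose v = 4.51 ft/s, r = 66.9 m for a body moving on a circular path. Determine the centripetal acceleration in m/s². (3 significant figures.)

a is given directly by: a = v²/r.
v = 4.51 ft/s = 1.375 m/s; r = 66.9 m.
a = 0.02825 m/s²

0.0282 m/s²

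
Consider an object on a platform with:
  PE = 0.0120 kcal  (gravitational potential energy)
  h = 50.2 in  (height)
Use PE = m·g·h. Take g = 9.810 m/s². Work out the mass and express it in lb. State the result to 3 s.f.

8.85 lb

Solving PE = m·g·h for m: m = PE/(g·h).
PE = 0.0120 kcal = 50.21 J; h = 50.2 in = 1.275 m; g = 9.810 m/s².
m = 4.014 kg
4.014 kg × (1 lb / 0.4536 kg) = 8.849 lb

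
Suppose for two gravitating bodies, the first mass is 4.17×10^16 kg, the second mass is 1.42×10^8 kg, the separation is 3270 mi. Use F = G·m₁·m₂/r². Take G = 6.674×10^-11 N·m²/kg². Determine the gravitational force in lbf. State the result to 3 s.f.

3.21 lbf

From Newton's law of gravitation: F = Gm₁m₂/r².
m₁ = 4.17×10^16 kg; m₂ = 1.42×10^8 kg; r = 3270 mi = 5.263×10^6 m; G = 6.674×10^-11 N·m²/kg².
F = 14.27 N  (the unit combination reduces to kg·m/s² = N)
14.27 N × (1 lbf / 4.448 N) = 3.208 lbf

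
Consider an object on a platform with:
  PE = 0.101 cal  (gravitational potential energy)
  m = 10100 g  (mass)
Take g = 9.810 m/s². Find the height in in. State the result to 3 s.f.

Rearranging PE = m·g·h for h: h = PE/(m·g).
PE = 0.101 cal = 0.4226 J; m = 10100 g = 10.10 kg; g = 9.810 m/s².
h = 0.004265 m
0.004265 m × (1 in / 0.02540 m) = 0.1679 in

0.168 in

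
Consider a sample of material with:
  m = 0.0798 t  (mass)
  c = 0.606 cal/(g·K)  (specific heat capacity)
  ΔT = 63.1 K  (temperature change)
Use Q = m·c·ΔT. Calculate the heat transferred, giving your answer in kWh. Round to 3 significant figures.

Q is given directly by: Q = mcΔT.
m = 0.0798 t = 79.80 kg; c = 0.606 cal/(g·K) = 2536 J/(kg·K); ΔT = 63.1 K.
Q = 1.277×10^7 J
1.277×10^7 J × (1 kWh / 3.600×10^6 J) = 3.546 kWh

3.55 kWh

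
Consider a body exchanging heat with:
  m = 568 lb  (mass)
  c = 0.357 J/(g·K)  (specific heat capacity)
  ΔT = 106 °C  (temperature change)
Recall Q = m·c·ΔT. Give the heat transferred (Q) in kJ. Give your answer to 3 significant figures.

Q is given directly by: Q = mcΔT.
m = 568 lb = 257.6 kg; c = 0.357 J/(g·K) = 357.0 J/(kg·K); ΔT = 106 °C = 106.0 K.
Q = 9.750×10^6 J  (the unit combination reduces to kg·m²/s² = J)
9.750×10^6 J × (1 kJ / 1000 J) = 9750 kJ

9750 kJ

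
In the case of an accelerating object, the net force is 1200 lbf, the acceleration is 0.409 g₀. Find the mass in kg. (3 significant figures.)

1330 kg

Rearranging: m = F/a.
F = 1200 lbf = 5338 N; a = 0.409 g₀ = 4.011 m/s².
m = 1331 kg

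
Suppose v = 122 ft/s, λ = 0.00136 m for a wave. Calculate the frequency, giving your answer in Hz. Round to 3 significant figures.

Rearranging v = f·λ for f: f = v/λ.
v = 122 ft/s = 37.19 m/s; λ = 0.00136 m.
f = 27342 Hz

27300 Hz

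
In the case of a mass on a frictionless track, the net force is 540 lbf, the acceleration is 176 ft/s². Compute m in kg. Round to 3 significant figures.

44.8 kg

Solving F = m·a for m: m = F/a.
F = 540 lbf = 2402 N; a = 176 ft/s² = 53.64 m/s².
m = 44.78 kg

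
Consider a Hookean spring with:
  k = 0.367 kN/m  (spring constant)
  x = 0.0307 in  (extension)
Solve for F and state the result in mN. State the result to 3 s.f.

286 mN

F is given directly by: F = kx.
k = 0.367 kN/m = 367.0 N/m; x = 0.0307 in = 7.798×10^-4 m.
F = 0.2862 N
0.2862 N × (1 mN / 0.001000 N) = 286.2 mN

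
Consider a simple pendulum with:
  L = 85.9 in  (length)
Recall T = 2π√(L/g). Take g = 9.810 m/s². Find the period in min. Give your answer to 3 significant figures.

0.0494 min

Directly: T = 2π√(L/g).
L = 85.9 in = 2.182 m; g = 9.810 m/s².
T = 2.963 s
2.963 s × (1 min / 60.00 s) = 0.04939 min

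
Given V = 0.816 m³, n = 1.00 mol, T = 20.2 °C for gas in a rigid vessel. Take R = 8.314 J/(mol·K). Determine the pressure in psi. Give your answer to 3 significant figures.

From the ideal-gas law: P = nRT/V.
V = 0.816 m³; n = 1.00 mol; T = 20.2 °C = 293.3 K; R = 8.314 J/(mol·K).
P = 2989 Pa
2989 Pa × (1 psi / 6895 Pa) = 0.4335 psi

0.433 psi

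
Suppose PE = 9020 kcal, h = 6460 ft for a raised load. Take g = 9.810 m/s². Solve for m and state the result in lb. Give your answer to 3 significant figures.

4310 lb

Solving PE = m·g·h for m: m = PE/(g·h).
PE = 9020 kcal = 3.774×10^7 J; h = 6460 ft = 1969 m; g = 9.810 m/s².
m = 1954 kg
1954 kg × (1 lb / 0.4536 kg) = 4307 lb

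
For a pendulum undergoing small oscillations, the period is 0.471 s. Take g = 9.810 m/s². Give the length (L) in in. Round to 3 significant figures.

Rearranging T = 2π√(L/g) for L: L = g·(T/2π)².
T = 0.471 s; g = 9.810 m/s².
L = 0.05513 m
0.05513 m × (1 in / 0.02540 m) = 2.170 in

2.17 in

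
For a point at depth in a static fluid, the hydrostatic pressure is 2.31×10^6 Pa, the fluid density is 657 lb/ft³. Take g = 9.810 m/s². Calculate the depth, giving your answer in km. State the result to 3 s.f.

0.0224 km

Rearranging: h = P/(ρ·g).
P = 2.31×10^6 Pa; ρ = 657 lb/ft³ = 10524 kg/m³; g = 9.810 m/s².
h = 22.37 m
22.37 m × (1 km / 1000 m) = 0.02237 km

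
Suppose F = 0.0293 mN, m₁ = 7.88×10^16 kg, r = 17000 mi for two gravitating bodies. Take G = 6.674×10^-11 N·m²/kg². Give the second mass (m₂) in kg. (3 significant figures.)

From Newton's law of gravitation: m₂ = F·r²/(G·m₁).
F = 0.0293 mN = 2.930×10^-5 N; m₁ = 7.88×10^16 kg; r = 17000 mi = 2.736×10^7 m; G = 6.674×10^-11 N·m²/kg².
m₂ = 4170 kg

4170 kg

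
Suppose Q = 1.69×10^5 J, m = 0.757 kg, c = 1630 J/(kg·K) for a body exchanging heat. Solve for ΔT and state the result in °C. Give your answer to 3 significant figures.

Rearranging: ΔT = Q/(m·c).
Q = 1.69×10^5 J; m = 0.757 kg; c = 1630 J/(kg·K).
ΔT = 137.0 K
Since 1 °C = 1 K, 137.0 °C.

137 °C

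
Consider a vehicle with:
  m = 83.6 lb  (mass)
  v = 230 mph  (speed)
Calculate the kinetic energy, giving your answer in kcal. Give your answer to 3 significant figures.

Directly: KE = ½mv².
m = 83.6 lb = 37.92 kg; v = 230 mph = 102.8 m/s.
KE = 2.004×10^5 J
2.004×10^5 J × (1 kcal / 4184 J) = 47.91 kcal

47.9 kcal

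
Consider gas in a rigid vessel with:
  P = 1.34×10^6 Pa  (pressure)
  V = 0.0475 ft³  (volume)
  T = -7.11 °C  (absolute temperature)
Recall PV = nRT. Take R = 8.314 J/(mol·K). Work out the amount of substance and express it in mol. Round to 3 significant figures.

0.815 mol

From the ideal-gas law: n = PV/(RT).
P = 1.34×10^6 Pa; V = 0.0475 ft³ = 0.001345 m³; T = -7.11 °C = 266.0 K; R = 8.314 J/(mol·K).
n = 0.8149 mol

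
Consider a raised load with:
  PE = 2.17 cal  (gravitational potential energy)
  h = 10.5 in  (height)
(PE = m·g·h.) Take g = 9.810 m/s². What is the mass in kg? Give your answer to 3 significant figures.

3.47 kg

Rearranging PE = m·g·h for m: m = PE/(g·h).
PE = 2.17 cal = 9.079 J; h = 10.5 in = 0.2667 m; g = 9.810 m/s².
m = 3.470 kg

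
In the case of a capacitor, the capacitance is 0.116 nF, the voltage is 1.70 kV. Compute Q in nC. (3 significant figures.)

Rearranging C = Q/V for Q: Q = CV.
C = 0.116 nF = 1.160×10^-10 F; V = 1.70 kV = 1700 V.
Q = 1.972×10^-7 C
1.972×10^-7 C × (1 nC / 1.000×10^-9 C) = 197.2 nC

197 nC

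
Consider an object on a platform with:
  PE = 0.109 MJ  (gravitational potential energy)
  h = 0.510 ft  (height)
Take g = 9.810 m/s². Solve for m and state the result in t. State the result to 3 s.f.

71.5 t

Rearranging: m = PE/(g·h).
PE = 0.109 MJ = 1.090×10^5 J; h = 0.510 ft = 0.1554 m; g = 9.810 m/s².
m = 71478 kg
71478 kg × (1 t / 1000 kg) = 71.48 t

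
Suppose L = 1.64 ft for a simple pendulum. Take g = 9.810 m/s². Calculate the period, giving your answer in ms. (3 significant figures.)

1420 ms

Directly: T = 2π√(L/g).
L = 1.64 ft = 0.4999 m; g = 9.810 m/s².
T = 1.418 s
1.418 s × (1 ms / 0.001000 s) = 1418 ms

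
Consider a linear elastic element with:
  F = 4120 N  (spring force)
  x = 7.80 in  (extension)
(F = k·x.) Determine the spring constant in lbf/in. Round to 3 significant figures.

Rearranging F = k·x for k: k = F/x.
F = 4120 N; x = 7.80 in = 0.1981 m.
k = 20795 N/m
20795 N/m × (1 lbf/in / 175.1 N/m) = 118.7 lbf/in

119 lbf/in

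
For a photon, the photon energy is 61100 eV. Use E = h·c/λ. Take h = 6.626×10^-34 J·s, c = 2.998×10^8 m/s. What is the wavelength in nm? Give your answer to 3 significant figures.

0.0203 nm

Rearranging E = h·c/λ for λ: λ = hc/E.
E = 61100 eV = 9.789×10^-15 J; h = 6.626×10^-34 J·s; c = 2.998×10^8 m/s.
λ = 2.029×10^-11 m
2.029×10^-11 m × (1 nm / 1.000×10^-9 m) = 0.02029 nm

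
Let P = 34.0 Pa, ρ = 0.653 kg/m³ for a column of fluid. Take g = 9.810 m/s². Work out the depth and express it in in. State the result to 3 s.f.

Rearranging P = ρ·g·h for h: h = P/(ρ·g).
P = 34.0 Pa; ρ = 0.653 kg/m³; g = 9.810 m/s².
h = 5.308 m
5.308 m × (1 in / 0.02540 m) = 209.0 in

209 in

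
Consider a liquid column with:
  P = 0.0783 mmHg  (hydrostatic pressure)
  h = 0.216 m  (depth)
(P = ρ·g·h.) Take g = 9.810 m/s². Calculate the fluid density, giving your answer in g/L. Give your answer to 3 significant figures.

4.93 g/L

Solving P = ρ·g·h for ρ: ρ = P/(g·h).
P = 0.0783 mmHg = 10.44 Pa; h = 0.216 m; g = 9.810 m/s².
ρ = 4.927 kg/m³
Since 1 g/L = 1 kg/m³, 4.927 g/L.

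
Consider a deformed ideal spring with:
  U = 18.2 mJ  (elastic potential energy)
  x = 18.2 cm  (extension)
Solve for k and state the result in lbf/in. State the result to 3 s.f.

0.00627 lbf/in

Rearranging: k = 2U/x².
U = 18.2 mJ = 0.01820 J; x = 18.2 cm = 0.1820 m.
k = 1.099 N/m
1.099 N/m × (1 lbf/in / 175.1 N/m) = 0.006275 lbf/in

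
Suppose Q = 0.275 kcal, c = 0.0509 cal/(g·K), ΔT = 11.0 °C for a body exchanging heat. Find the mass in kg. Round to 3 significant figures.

Rearranging Q = m·c·ΔT for m: m = Q/(c·ΔT).
Q = 0.275 kcal = 1151 J; c = 0.0509 cal/(g·K) = 213.0 J/(kg·K); ΔT = 11.0 °C = 11.00 K.
m = 0.4912 kg

0.491 kg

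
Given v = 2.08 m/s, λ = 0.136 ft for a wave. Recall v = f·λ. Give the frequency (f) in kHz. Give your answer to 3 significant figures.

Solving v = f·λ for f: f = v/λ.
v = 2.08 m/s; λ = 0.136 ft = 0.04145 m.
f = 50.18 Hz
50.18 Hz × (1 kHz / 1000 Hz) = 0.05018 kHz

0.0502 kHz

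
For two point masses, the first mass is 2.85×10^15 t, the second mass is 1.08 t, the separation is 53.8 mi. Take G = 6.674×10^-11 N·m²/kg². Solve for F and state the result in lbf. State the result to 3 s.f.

From Newton's law of gravitation: F = Gm₁m₂/r².
m₁ = 2.85×10^15 t = 2.850×10^18 kg; m₂ = 1.08 t = 1080 kg; r = 53.8 mi = 86583 m; G = 6.674×10^-11 N·m²/kg².
F = 27.40 N
27.40 N × (1 lbf / 4.448 N) = 6.160 lbf

6.16 lbf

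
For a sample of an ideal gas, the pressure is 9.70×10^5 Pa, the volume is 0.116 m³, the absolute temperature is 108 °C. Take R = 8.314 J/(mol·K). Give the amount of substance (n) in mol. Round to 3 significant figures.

35.5 mol

From the ideal-gas law: n = PV/(RT).
P = 9.70×10^5 Pa; V = 0.116 m³; T = 108 °C = 381.1 K; R = 8.314 J/(mol·K).
n = 35.51 mol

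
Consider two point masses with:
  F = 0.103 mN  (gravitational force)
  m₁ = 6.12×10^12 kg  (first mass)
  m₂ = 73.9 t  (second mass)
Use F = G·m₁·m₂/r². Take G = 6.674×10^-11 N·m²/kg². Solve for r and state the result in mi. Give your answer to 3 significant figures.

Solving F = G·m₁·m₂/r² for r: r = √(G·m₁m₂/F).
F = 0.103 mN = 1.030×10^-4 N; m₁ = 6.12×10^12 kg; m₂ = 73.9 t = 73900 kg; G = 6.674×10^-11 N·m²/kg².
r = 5.413×10^5 m
5.413×10^5 m × (1 mi / 1609 m) = 336.4 mi

336 mi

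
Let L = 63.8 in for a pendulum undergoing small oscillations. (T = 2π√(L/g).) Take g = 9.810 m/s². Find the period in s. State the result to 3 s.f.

Directly: T = 2π√(L/g).
L = 63.8 in = 1.621 m; g = 9.810 m/s².
T = 2.554 s

2.55 s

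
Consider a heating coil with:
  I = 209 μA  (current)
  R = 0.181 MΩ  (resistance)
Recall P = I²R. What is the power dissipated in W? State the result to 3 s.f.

P is given directly by: P = I²R.
I = 209 μA = 2.090×10^-4 A; R = 0.181 MΩ = 1.810×10^5 Ω.
P = 0.007906 W

0.00791 W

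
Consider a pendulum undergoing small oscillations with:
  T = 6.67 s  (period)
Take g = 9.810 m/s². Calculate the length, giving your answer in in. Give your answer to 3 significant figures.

Solving T = 2π√(L/g) for L: L = g·(T/2π)².
T = 6.67 s; g = 9.810 m/s².
L = 11.06 m
11.06 m × (1 in / 0.02540 m) = 435.2 in

435 in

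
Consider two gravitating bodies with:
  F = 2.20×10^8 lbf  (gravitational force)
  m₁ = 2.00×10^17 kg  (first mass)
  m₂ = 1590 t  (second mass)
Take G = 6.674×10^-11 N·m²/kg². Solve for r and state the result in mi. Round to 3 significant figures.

From Newton's law of gravitation: r = √(G·m₁m₂/F).
F = 2.20×10^8 lbf = 9.786×10^8 N; m₁ = 2.00×10^17 kg; m₂ = 1590 t = 1.590×10^6 kg; G = 6.674×10^-11 N·m²/kg².
r = 147.3 m
147.3 m × (1 mi / 1609 m) = 0.09151 mi

0.0915 mi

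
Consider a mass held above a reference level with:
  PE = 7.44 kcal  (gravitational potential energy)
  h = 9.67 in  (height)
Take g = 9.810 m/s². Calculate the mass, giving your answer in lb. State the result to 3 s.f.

28500 lb

Solving PE = m·g·h for m: m = PE/(g·h).
PE = 7.44 kcal = 31129 J; h = 9.67 in = 0.2456 m; g = 9.810 m/s².
m = 12919 kg
12919 kg × (1 lb / 0.4536 kg) = 28482 lb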